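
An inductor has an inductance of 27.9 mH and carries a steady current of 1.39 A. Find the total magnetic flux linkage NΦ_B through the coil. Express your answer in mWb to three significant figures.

NΦ_B ≈ 38.8 mWb

From L = NΦ_B/I, the flux linkage is NΦ_B = LI.
NΦ_B = (2.790×10^-2 H)(1.39 A) = 3.878×10^-2 Wb.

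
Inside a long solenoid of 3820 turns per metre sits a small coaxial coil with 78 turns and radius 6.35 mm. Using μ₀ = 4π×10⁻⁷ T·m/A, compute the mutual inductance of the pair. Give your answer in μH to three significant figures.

The outer solenoid produces a uniform field B₁ = μ₀n₁I₁ across the inner coil,
so the flux linkage is N₂Φ = N₂B₁A₂ = μ₀n₁N₂A₂·I₁, giving M = μ₀n₁N₂A₂.
A₂ = πr² = π(6.350×10^-3 m)² = 1.267×10^-4 m².
M = (4π×10⁻⁷)(3820)(78)(1.267×10^-4) = 4.743×10^-5 H.

M ≈ 47.4 μH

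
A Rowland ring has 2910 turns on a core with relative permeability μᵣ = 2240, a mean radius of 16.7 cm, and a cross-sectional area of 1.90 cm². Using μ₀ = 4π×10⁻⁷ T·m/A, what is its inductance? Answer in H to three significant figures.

For a thin toroid, L = μ₀μᵣN²A/(2πR).
L = (4π×10⁻⁷)(2240)(2910)²(1.900×10^-4) / (2π×0.167 m) = 4.316 H.

L ≈ 4.32 H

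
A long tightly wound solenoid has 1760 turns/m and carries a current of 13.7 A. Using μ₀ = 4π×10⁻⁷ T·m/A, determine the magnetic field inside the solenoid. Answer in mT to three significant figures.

B ≈ 30.3 mT

Inside a long solenoid, B = μ₀nI.
B = (4π×10⁻⁷)(1.760×10^3 m⁻¹)(13.7 A) = 3.030×10^-2 T.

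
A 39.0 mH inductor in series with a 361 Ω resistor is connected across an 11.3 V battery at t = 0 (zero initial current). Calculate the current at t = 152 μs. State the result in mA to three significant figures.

τ = L/R = 3.900×10^-2/361 = 1.080×10^-4 s; final current I_∞ = ε/R = 11.3/361 = 3.130×10^-2 A.
I(t) = I_∞(1 − e^(−t/τ)) with t/τ = 1.407.
I = (3.130×10^-2)(1 − e^(−1.407)) = 2.364×10^-2 A.

I ≈ 23.6 mA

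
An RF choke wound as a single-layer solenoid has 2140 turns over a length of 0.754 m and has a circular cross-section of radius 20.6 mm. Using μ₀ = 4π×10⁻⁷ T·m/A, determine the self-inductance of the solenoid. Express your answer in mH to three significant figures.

L ≈ 10.2 mH

A = πr² = π(2.060×10^-2 m)² = 1.333×10^-3 m².
For a long solenoid, L = μ₀N²A/ℓ.
L = (4π×10⁻⁷)(2140)²(1.333×10^-3)/(0.754 m) = 1.018×10^-2 H.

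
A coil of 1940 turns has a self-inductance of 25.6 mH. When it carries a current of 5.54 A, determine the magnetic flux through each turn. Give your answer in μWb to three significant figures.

Φ_B ≈ 73.1 μWb

From L = NΦ_B/I, the flux per turn is Φ_B = LI/N.
Φ_B = (2.560×10^-2 H)(5.54 A)/1940 = 7.311×10^-5 Wb.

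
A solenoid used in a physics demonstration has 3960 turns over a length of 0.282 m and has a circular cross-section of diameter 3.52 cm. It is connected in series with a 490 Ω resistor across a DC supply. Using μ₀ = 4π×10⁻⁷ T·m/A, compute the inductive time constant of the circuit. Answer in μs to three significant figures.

τ ≈ 139 μs

A = π(d/2)² = π(1.760×10^-2 m)² = 9.731×10^-4 m².
L = μ₀N²A/ℓ = (4π×10⁻⁷)(3960)²(9.731×10^-4)/(0.282) = 6.800×10^-2 H.
τ = L/R = (6.800×10^-2)/(490) = 1.388×10^-4 s.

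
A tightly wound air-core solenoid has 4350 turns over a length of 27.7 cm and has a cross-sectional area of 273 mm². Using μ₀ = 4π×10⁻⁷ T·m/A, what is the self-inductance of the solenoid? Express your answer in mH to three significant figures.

A = 273 mm² = 2.730×10^-4 m².
For a long solenoid, L = μ₀N²A/ℓ.
L = (4π×10⁻⁷)(4350)²(2.730×10^-4)/(0.277 m) = 2.344×10^-2 H.

L ≈ 23.4 mH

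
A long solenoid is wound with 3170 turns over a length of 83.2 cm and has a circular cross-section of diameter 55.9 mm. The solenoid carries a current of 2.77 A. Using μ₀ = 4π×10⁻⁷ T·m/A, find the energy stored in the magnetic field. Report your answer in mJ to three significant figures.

A = π(d/2)² = π(2.795×10^-2 m)² = 2.454×10^-3 m².
L = μ₀N²A/ℓ = (4π×10⁻⁷)(3170)²(2.454×10^-3)/(0.832) = 3.7249×10^-2 H.
U = ½LI² = ½(3.7249×10^-2)(2.77)² = 0.1429 J.

U ≈ 143 mJ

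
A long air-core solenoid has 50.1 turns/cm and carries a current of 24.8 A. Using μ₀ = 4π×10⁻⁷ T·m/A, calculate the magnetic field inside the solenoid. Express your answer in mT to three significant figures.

B ≈ 156 mT

Inside a long solenoid, B = μ₀nI.
B = (4π×10⁻⁷)(5.010×10^3 m⁻¹)(24.8 A) = 0.1561 T.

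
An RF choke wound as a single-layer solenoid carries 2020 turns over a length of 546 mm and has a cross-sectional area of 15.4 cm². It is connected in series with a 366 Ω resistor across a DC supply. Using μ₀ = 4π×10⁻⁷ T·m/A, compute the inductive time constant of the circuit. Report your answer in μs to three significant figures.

τ ≈ 39.5 μs

A = 15.4 cm² = 1.540×10^-3 m².
L = μ₀N²A/ℓ = (4π×10⁻⁷)(2020)²(1.540×10^-3)/(0.546) = 1.446×10^-2 H.
τ = L/R = (1.446×10^-2)/(366) = 3.951×10^-5 s.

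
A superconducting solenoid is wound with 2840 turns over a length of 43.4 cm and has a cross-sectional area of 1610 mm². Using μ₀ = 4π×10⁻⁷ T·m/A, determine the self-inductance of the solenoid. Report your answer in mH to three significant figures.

A = 1610 mm² = 1.610×10^-3 m².
For a long solenoid, L = μ₀N²A/ℓ.
L = (4π×10⁻⁷)(2840)²(1.610×10^-3)/(0.434 m) = 3.760×10^-2 H.

L ≈ 37.6 mH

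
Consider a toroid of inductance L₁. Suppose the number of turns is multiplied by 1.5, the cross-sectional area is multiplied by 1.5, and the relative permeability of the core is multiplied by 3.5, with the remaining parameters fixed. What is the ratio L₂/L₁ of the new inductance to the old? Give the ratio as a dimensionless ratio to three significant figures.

L₂/L₁ = 11.8

For a toroid, L ∝ μᵣN²A/R.
L₂/L₁ = (1.5)^2 × (1.5) × (3.5) = 11.8.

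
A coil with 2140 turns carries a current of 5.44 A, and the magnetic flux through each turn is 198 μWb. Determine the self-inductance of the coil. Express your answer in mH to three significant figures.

L ≈ 77.9 mH

Self-inductance is defined by L = NΦ_B/I (flux linkage over current).
L = (2140)(1.980×10^-4 Wb)/(5.44 A) = 7.789×10^-2 H.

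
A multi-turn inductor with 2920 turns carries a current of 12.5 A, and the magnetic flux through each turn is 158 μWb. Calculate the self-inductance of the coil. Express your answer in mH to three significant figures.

Self-inductance is defined by L = NΦ_B/I (flux linkage over current).
L = (2920)(1.580×10^-4 Wb)/(12.5 A) = 3.691×10^-2 H.

L ≈ 36.9 mH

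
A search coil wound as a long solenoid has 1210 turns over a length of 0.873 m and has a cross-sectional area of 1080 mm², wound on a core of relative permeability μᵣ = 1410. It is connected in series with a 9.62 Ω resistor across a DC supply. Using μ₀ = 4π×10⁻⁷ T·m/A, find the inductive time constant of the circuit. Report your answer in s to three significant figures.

τ ≈ 0.334 s

A = 1080 mm² = 1.080×10^-3 m².
L = μ₀μᵣN²A/ℓ = (4π×10⁻⁷)(1410)(1210)²(1.080×10^-3)/(0.873) = 3.209 H.
τ = L/R = (3.209)/(9.62) = 0.3336 s.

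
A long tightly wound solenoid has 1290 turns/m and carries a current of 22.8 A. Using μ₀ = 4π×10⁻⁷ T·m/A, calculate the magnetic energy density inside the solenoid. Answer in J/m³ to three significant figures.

B = μ₀nI = (4π×10⁻⁷)(1.290×10^3)(22.8) = 3.696×10^-2 T.
u = B²/(2μ₀) = (3.696×10^-2)²/(2×4π×10⁻⁷) = 543.5 J/m³.

u ≈ 544 J/m³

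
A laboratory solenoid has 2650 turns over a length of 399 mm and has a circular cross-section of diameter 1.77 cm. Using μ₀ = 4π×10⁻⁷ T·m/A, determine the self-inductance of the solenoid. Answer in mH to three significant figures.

L ≈ 5.44 mH

A = π(d/2)² = π(8.850×10^-3 m)² = 2.461×10^-4 m².
For a long solenoid, L = μ₀N²A/ℓ.
L = (4π×10⁻⁷)(2650)²(2.461×10^-4)/(0.399 m) = 5.442×10^-3 H.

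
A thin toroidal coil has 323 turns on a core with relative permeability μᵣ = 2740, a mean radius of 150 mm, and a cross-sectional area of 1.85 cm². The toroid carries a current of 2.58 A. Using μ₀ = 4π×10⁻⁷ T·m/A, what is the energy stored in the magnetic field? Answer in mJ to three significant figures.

U ≈ 235 mJ

L = μ₀μᵣN²A/(2πR) = (4π×10⁻⁷)(2740)(323)²(1.850×10^-4)/(2π×0.15) = 7.051×10^-2 H.
U = ½LI² = ½(7.051×10^-2)(2.58)² = 0.2347 J.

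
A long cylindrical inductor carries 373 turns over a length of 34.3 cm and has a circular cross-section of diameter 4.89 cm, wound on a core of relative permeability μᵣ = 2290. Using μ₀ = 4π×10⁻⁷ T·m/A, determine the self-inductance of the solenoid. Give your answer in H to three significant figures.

L ≈ 2.19 H

A = π(d/2)² = π(2.445×10^-2 m)² = 1.878×10^-3 m².
For a long solenoid, L = μ₀μᵣN²A/ℓ.
L = (4π×10⁻⁷)(2290)(373)²(1.878×10^-3)/(0.343 m) = 2.192 H.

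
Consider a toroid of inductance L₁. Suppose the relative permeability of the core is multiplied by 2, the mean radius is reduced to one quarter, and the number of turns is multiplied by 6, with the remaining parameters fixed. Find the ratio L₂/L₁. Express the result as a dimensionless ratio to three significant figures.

L₂/L₁ = 288

For a toroid, L ∝ μᵣN²A/R.
L₂/L₁ = (2) × (0.25)^-1 × (6)^2 = 288.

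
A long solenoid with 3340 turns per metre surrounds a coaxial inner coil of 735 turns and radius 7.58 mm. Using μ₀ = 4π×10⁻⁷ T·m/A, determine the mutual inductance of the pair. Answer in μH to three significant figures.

M ≈ 557 μH

The outer solenoid produces a uniform field B₁ = μ₀n₁I₁ across the inner coil,
so the flux linkage is N₂Φ = N₂B₁A₂ = μ₀n₁N₂A₂·I₁, giving M = μ₀n₁N₂A₂.
A₂ = πr² = π(7.580×10^-3 m)² = 1.805×10^-4 m².
M = (4π×10⁻⁷)(3340)(735)(1.805×10^-4) = 5.568×10^-4 H.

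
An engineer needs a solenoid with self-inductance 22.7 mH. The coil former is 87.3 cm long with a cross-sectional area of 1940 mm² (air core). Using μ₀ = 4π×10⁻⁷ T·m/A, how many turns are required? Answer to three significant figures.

N ≈ 2850 turns

A = 1940 mm² = 1.940×10^-3 m².
From L = μ₀N²A/ℓ, N = √(Lℓ / (μ₀A)).
N = √[(2.270×10^-2)(0.873) / ((4π×10⁻⁷)×1.940×10^-3)] = √(8.129×10^6) ≈ 2851.1.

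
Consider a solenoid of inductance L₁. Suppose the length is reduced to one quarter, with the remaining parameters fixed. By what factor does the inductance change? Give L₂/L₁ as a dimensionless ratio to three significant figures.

L₂/L₁ = 4.00

For a solenoid, L ∝ μᵣN²A/ℓ.
L₂/L₁ = (0.25)^-1 = 4.00.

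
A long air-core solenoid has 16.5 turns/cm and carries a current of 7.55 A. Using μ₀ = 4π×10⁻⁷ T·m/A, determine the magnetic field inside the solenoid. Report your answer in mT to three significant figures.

Inside a long solenoid, B = μ₀nI.
B = (4π×10⁻⁷)(1.650×10^3 m⁻¹)(7.55 A) = 1.565×10^-2 T.

B ≈ 15.7 mT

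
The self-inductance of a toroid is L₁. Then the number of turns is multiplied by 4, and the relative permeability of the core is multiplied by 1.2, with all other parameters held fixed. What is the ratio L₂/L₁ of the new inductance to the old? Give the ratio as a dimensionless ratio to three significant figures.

L₂/L₁ = 19.2

For a toroid, L ∝ μᵣN²A/R.
L₂/L₁ = (4)^2 × (1.2) = 19.2.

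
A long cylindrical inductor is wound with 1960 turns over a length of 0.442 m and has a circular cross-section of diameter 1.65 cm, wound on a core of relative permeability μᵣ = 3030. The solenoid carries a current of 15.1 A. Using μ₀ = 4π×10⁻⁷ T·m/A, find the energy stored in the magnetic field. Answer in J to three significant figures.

A = π(d/2)² = π(8.250×10^-3 m)² = 2.138×10^-4 m².
L = μ₀μᵣN²A/ℓ = (4π×10⁻⁷)(3030)(1960)²(2.138×10^-4)/(0.442) = 7.076 H.
U = ½LI² = ½(7.076)(15.1)² = 806.7 J.

U ≈ 807 J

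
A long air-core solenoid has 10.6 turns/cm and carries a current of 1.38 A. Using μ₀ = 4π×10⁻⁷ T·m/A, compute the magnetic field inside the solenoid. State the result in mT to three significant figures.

Inside a long solenoid, B = μ₀nI.
B = (4π×10⁻⁷)(1.060×10^3 m⁻¹)(1.38 A) = 1.838×10^-3 T.

B ≈ 1.84 mT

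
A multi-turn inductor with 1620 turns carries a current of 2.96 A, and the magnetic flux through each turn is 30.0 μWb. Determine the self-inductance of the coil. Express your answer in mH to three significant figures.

Self-inductance is defined by L = NΦ_B/I (flux linkage over current).
L = (1620)(3.000×10^-5 Wb)/(2.96 A) = 1.642×10^-2 H.

L ≈ 16.4 mH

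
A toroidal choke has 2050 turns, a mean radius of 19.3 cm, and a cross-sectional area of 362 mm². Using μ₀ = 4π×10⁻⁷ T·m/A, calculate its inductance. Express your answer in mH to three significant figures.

L ≈ 1.58 mH

For a thin toroid, L = μ₀N²A/(2πR).
L = (4π×10⁻⁷)(2050)²(3.620×10^-4) / (2π×0.193 m) = 1.576×10^-3 H.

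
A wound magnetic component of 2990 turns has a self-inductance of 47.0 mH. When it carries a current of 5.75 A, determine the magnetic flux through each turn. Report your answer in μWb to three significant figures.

Φ_B ≈ 90.4 μWb

From L = NΦ_B/I, the flux per turn is Φ_B = LI/N.
Φ_B = (4.700×10^-2 H)(5.75 A)/2990 = 9.038×10^-5 Wb.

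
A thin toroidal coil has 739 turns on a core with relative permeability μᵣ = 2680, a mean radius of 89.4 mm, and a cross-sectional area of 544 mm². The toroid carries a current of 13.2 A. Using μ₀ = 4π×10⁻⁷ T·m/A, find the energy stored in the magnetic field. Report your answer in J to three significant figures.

U ≈ 155 J

L = μ₀μᵣN²A/(2πR) = (4π×10⁻⁷)(2680)(739)²(5.440×10^-4)/(2π×8.940×10^-2) = 1.781 H.
U = ½LI² = ½(1.781)(13.2)² = 155.2 J.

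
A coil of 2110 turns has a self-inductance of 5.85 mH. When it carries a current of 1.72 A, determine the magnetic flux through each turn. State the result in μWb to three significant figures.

Φ_B ≈ 4.77 μWb

From L = NΦ_B/I, the flux per turn is Φ_B = LI/N.
Φ_B = (5.850×10^-3 H)(1.72 A)/2110 = 4.769×10^-6 Wb.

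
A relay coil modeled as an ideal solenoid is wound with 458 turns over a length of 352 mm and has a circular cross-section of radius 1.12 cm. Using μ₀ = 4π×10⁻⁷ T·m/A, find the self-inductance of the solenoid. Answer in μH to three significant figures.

A = πr² = π(1.120×10^-2 m)² = 3.941×10^-4 m².
For a long solenoid, L = μ₀N²A/ℓ.
L = (4π×10⁻⁷)(458)²(3.941×10^-4)/(0.352 m) = 2.951×10^-4 H.

L ≈ 295 μH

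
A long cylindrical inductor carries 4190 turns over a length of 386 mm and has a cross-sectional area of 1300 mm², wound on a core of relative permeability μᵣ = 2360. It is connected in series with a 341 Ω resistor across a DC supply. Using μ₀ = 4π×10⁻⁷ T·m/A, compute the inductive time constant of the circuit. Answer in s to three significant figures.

A = 1300 mm² = 1.300×10^-3 m².
L = μ₀μᵣN²A/ℓ = (4π×10⁻⁷)(2360)(4190)²(1.300×10^-3)/(0.386) = 175.4 H.
τ = L/R = (175.4)/(341) = 0.5142 s.

τ ≈ 0.514 s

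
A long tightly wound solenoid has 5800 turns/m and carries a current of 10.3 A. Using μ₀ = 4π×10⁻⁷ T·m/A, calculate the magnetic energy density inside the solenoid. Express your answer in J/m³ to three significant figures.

u ≈ 2240 J/m³

B = μ₀nI = (4π×10⁻⁷)(5.800×10^3)(10.3) = 7.507×10^-2 T.
u = B²/(2μ₀) = (7.507×10^-2)²/(2×4π×10⁻⁷) = 2.242×10^3 J/m³.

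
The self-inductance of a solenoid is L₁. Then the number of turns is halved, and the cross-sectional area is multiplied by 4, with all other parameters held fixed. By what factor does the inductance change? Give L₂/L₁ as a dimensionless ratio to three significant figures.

For a solenoid, L ∝ μᵣN²A/ℓ.
L₂/L₁ = (0.5)^2 × (4) = 1.00.

L₂/L₁ = 1.00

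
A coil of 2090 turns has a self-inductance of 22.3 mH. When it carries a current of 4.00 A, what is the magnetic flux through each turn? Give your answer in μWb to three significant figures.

From L = NΦ_B/I, the flux per turn is Φ_B = LI/N.
Φ_B = (2.230×10^-2 H)(4.00 A)/2090 = 4.268×10^-5 Wb.

Φ_B ≈ 42.7 μWb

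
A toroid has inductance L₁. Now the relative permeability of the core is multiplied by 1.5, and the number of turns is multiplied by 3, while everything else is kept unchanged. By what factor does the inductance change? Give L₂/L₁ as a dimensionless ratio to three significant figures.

L₂/L₁ = 13.5

For a toroid, L ∝ μᵣN²A/R.
L₂/L₁ = (1.5) × (3)^2 = 13.5.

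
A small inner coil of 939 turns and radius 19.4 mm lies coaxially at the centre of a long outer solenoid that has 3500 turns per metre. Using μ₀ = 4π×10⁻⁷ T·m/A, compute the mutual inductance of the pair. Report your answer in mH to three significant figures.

The outer solenoid produces a uniform field B₁ = μ₀n₁I₁ across the inner coil,
so the flux linkage is N₂Φ = N₂B₁A₂ = μ₀n₁N₂A₂·I₁, giving M = μ₀n₁N₂A₂.
A₂ = πr² = π(1.940×10^-2 m)² = 1.182×10^-3 m².
M = (4π×10⁻⁷)(3500)(939)(1.182×10^-3) = 4.883×10^-3 H.

M ≈ 4.88 mH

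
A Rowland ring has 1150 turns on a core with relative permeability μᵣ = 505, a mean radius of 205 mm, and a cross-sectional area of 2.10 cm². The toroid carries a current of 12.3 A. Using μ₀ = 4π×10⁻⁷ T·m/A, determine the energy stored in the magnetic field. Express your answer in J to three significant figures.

L = μ₀μᵣN²A/(2πR) = (4π×10⁻⁷)(505)(1150)²(2.100×10^-4)/(2π×0.205) = 0.1368 H.
U = ½LI² = ½(0.1368)(12.3)² = 10.35 J.

U ≈ 10.4 J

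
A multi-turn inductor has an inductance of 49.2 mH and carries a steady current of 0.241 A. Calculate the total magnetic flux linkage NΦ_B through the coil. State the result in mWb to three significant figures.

From L = NΦ_B/I, the flux linkage is NΦ_B = LI.
NΦ_B = (4.920×10^-2 H)(0.241 A) = 1.186×10^-2 Wb.

NΦ_B ≈ 11.9 mWb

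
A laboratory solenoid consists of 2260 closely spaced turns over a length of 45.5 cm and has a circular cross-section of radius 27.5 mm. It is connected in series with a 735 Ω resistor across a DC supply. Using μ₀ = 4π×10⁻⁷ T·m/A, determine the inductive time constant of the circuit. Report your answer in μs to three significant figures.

A = πr² = π(2.750×10^-2 m)² = 2.376×10^-3 m².
L = μ₀N²A/ℓ = (4π×10⁻⁷)(2260)²(2.376×10^-3)/(0.455) = 3.351×10^-2 H.
τ = L/R = (3.351×10^-2)/(735) = 4.560×10^-5 s.

τ ≈ 45.6 μs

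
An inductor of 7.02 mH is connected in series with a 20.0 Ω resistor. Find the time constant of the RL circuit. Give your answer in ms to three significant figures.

τ ≈ 0.351 ms

τ = L/R = (7.020×10^-3 H)/(20.0 Ω) = 3.510×10^-4 s.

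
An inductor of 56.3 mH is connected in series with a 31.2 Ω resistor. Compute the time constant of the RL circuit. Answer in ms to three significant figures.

τ = L/R = (5.630×10^-2 H)/(31.2 Ω) = 1.804×10^-3 s.

τ ≈ 1.80 ms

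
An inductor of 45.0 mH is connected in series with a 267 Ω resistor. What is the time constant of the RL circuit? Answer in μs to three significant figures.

τ ≈ 169 μs

τ = L/R = (4.500×10^-2 H)/(267 Ω) = 1.685×10^-4 s.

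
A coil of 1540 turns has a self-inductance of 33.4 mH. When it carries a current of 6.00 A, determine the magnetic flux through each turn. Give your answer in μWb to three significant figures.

From L = NΦ_B/I, the flux per turn is Φ_B = LI/N.
Φ_B = (3.340×10^-2 H)(6.00 A)/1540 = 1.301×10^-4 Wb.

Φ_B ≈ 130 μWb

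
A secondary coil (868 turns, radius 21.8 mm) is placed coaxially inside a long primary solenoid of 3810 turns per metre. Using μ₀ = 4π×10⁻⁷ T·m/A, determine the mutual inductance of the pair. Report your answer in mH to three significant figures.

The outer solenoid produces a uniform field B₁ = μ₀n₁I₁ across the inner coil,
so the flux linkage is N₂Φ = N₂B₁A₂ = μ₀n₁N₂A₂·I₁, giving M = μ₀n₁N₂A₂.
A₂ = πr² = π(2.180×10^-2 m)² = 1.493×10^-3 m².
M = (4π×10⁻⁷)(3810)(868)(1.493×10^-3) = 6.2047×10^-3 H.

M ≈ 6.20 mH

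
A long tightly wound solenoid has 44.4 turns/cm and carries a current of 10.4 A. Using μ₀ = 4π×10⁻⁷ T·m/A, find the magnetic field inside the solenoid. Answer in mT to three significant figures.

Inside a long solenoid, B = μ₀nI.
B = (4π×10⁻⁷)(4.440×10^3 m⁻¹)(10.4 A) = 5.803×10^-2 T.

B ≈ 58.0 mT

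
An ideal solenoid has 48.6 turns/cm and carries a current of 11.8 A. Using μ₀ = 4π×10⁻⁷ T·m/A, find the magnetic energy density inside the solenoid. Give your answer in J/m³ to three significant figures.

u ≈ 2070 J/m³

B = μ₀nI = (4π×10⁻⁷)(4.860×10^3)(11.8) = 7.207×10^-2 T.
u = B²/(2μ₀) = (7.207×10^-2)²/(2×4π×10⁻⁷) = 2.066×10^3 J/m³.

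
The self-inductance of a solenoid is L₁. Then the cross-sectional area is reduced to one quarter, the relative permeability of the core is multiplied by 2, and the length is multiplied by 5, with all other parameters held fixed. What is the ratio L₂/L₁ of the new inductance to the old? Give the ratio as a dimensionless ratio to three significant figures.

L₂/L₁ = 0.100

For a solenoid, L ∝ μᵣN²A/ℓ.
L₂/L₁ = (0.25) × (2) × (5)^-1 = 0.100.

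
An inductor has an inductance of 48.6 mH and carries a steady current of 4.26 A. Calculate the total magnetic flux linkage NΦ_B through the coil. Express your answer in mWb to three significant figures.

NΦ_B ≈ 207 mWb

From L = NΦ_B/I, the flux linkage is NΦ_B = LI.
NΦ_B = (4.860×10^-2 H)(4.26 A) = 0.207 Wb.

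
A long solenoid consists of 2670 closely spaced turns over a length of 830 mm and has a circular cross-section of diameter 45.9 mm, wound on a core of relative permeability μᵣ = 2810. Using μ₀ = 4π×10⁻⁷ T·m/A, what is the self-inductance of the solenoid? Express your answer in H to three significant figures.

A = π(d/2)² = π(2.295×10^-2 m)² = 1.6547×10^-3 m².
For a long solenoid, L = μ₀μᵣN²A/ℓ.
L = (4π×10⁻⁷)(2810)(2670)²(1.6547×10^-3)/(0.83 m) = 50.19 H.

L ≈ 50.2 H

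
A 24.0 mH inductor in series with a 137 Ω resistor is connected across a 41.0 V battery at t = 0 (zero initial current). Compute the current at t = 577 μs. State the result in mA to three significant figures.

I ≈ 288 mA

τ = L/R = 2.400×10^-2/137 = 1.752×10^-4 s; final current I_∞ = ε/R = 41.0/137 = 0.2993 A.
I(t) = I_∞(1 − e^(−t/τ)) with t/τ = 3.294.
I = (0.2993)(1 − e^(−3.294)) = 0.2882 A.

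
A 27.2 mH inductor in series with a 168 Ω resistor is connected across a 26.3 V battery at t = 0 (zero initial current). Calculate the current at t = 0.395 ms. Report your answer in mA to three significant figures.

τ = L/R = 2.720×10^-2/168 = 1.619×10^-4 s; final current I_∞ = ε/R = 26.3/168 = 0.1565 A.
I(t) = I_∞(1 − e^(−t/τ)) with t/τ = 2.440.
I = (0.1565)(1 − e^(−2.440)) = 0.1429 A.

I ≈ 143 mA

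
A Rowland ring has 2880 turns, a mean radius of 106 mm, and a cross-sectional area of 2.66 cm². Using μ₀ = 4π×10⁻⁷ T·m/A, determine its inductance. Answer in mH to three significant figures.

L ≈ 4.16 mH

For a thin toroid, L = μ₀N²A/(2πR).
L = (4π×10⁻⁷)(2880)²(2.660×10^-4) / (2π×0.106 m) = 4.163×10^-3 H.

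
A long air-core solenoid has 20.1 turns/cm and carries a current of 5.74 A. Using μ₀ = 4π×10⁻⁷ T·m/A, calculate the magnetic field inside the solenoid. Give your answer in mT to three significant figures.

Inside a long solenoid, B = μ₀nI.
B = (4π×10⁻⁷)(2.010×10^3 m⁻¹)(5.74 A) = 1.450×10^-2 T.

B ≈ 14.5 mT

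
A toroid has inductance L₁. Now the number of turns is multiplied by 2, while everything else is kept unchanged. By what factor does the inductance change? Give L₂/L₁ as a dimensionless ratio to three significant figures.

For a toroid, L ∝ μᵣN²A/R.
L₂/L₁ = (2)^2 = 4.00.

L₂/L₁ = 4.00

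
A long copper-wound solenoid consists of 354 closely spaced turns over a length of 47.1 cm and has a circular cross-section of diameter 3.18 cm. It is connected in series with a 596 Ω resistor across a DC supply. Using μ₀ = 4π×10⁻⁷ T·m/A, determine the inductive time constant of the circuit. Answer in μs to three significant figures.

A = π(d/2)² = π(1.590×10^-2 m)² = 7.942×10^-4 m².
L = μ₀N²A/ℓ = (4π×10⁻⁷)(354)²(7.942×10^-4)/(0.471) = 2.655×10^-4 H.
τ = L/R = (2.655×10^-4)/(596) = 4.455×10^-7 s.

τ ≈ 0.446 μs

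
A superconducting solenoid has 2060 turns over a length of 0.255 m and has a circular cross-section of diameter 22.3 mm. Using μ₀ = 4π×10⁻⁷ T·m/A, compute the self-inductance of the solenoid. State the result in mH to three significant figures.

A = π(d/2)² = π(1.115×10^-2 m)² = 3.906×10^-4 m².
For a long solenoid, L = μ₀N²A/ℓ.
L = (4π×10⁻⁷)(2060)²(3.906×10^-4)/(0.255 m) = 8.168×10^-3 H.

L ≈ 8.17 mH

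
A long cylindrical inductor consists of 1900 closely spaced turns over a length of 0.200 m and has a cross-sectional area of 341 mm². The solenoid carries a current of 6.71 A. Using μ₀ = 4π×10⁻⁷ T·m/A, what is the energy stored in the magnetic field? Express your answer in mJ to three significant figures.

A = 341 mm² = 3.410×10^-4 m².
L = μ₀N²A/ℓ = (4π×10⁻⁷)(1900)²(3.410×10^-4)/(0.2) = 7.7347×10^-3 H.
U = ½LI² = ½(7.7347×10^-3)(6.71)² = 0.1741 J.

U ≈ 174 mJ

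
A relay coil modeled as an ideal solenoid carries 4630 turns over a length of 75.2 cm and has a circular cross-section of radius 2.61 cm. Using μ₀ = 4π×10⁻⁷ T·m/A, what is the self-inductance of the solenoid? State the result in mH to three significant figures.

L ≈ 76.7 mH

A = πr² = π(2.610×10^-2 m)² = 2.140×10^-3 m².
For a long solenoid, L = μ₀N²A/ℓ.
L = (4π×10⁻⁷)(4630)²(2.140×10^-3)/(0.752 m) = 7.666×10^-2 H.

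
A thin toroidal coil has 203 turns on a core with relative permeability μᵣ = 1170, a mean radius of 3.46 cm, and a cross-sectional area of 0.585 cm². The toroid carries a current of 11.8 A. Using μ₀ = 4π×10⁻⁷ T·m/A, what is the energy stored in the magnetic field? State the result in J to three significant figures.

L = μ₀μᵣN²A/(2πR) = (4π×10⁻⁷)(1170)(203)²(5.850×10^-5)/(2π×3.460×10^-2) = 1.630×10^-2 H.
U = ½LI² = ½(1.630×10^-2)(11.8)² = 1.135 J.

U ≈ 1.14 J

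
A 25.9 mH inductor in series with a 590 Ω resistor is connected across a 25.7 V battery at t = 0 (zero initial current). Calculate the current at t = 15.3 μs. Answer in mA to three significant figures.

I ≈ 12.8 mA

τ = L/R = 2.590×10^-2/590 = 4.390×10^-5 s; final current I_∞ = ε/R = 25.7/590 = 4.356×10^-2 A.
I(t) = I_∞(1 − e^(−t/τ)) with t/τ = 0.349.
I = (4.356×10^-2)(1 − e^(−0.349)) = 1.282×10^-2 A.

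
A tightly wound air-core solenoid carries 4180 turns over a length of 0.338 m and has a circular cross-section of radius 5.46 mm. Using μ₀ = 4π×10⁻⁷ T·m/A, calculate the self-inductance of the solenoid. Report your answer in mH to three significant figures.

A = πr² = π(5.460×10^-3 m)² = 9.366×10^-5 m².
For a long solenoid, L = μ₀N²A/ℓ.
L = (4π×10⁻⁷)(4180)²(9.366×10^-5)/(0.338 m) = 6.084×10^-3 H.

L ≈ 6.08 mH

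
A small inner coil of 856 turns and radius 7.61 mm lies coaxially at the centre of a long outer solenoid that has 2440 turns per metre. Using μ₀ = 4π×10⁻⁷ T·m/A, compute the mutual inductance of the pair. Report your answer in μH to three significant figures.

M ≈ 478 μH

The outer solenoid produces a uniform field B₁ = μ₀n₁I₁ across the inner coil,
so the flux linkage is N₂Φ = N₂B₁A₂ = μ₀n₁N₂A₂·I₁, giving M = μ₀n₁N₂A₂.
A₂ = πr² = π(7.610×10^-3 m)² = 1.819×10^-4 m².
M = (4π×10⁻⁷)(2440)(856)(1.819×10^-4) = 4.775×10^-4 H.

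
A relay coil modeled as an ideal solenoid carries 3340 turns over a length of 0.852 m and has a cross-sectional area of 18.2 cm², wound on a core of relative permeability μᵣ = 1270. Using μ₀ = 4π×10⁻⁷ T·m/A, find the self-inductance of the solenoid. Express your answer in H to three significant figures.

A = 18.2 cm² = 1.820×10^-3 m².
For a long solenoid, L = μ₀μᵣN²A/ℓ.
L = (4π×10⁻⁷)(1270)(3340)²(1.820×10^-3)/(0.852 m) = 38.03 H.

L ≈ 38.0 H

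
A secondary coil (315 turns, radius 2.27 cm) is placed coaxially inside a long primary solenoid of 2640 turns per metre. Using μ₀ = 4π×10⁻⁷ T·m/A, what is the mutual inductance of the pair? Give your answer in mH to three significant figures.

The outer solenoid produces a uniform field B₁ = μ₀n₁I₁ across the inner coil,
so the flux linkage is N₂Φ = N₂B₁A₂ = μ₀n₁N₂A₂·I₁, giving M = μ₀n₁N₂A₂.
A₂ = πr² = π(2.270×10^-2 m)² = 1.619×10^-3 m².
M = (4π×10⁻⁷)(2640)(315)(1.619×10^-3) = 1.692×10^-3 H.

M ≈ 1.69 mH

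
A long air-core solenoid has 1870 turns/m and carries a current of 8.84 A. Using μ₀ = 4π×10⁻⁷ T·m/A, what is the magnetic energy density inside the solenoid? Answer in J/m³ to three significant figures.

B = μ₀nI = (4π×10⁻⁷)(1.870×10^3)(8.84) = 2.077×10^-2 T.
u = B²/(2μ₀) = (2.077×10^-2)²/(2×4π×10⁻⁷) = 171.7 J/m³.

u ≈ 172 J/m³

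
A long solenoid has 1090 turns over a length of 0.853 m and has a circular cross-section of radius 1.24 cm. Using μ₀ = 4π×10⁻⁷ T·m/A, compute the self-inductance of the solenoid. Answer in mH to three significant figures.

A = πr² = π(1.240×10^-2 m)² = 4.831×10^-4 m².
For a long solenoid, L = μ₀N²A/ℓ.
L = (4π×10⁻⁷)(1090)²(4.831×10^-4)/(0.853 m) = 8.4549×10^-4 H.

L ≈ 0.845 mH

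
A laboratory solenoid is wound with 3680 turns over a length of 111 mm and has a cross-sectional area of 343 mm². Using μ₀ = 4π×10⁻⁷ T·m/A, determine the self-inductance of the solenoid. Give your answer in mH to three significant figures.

L ≈ 52.6 mH

A = 343 mm² = 3.430×10^-4 m².
For a long solenoid, L = μ₀N²A/ℓ.
L = (4π×10⁻⁷)(3680)²(3.430×10^-4)/(0.111 m) = 5.259×10^-2 H.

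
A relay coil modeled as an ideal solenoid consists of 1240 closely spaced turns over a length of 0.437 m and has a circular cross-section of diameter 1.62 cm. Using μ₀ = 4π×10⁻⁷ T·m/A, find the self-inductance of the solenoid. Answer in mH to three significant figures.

L ≈ 0.911 mH

A = π(d/2)² = π(8.100×10^-3 m)² = 2.061×10^-4 m².
For a long solenoid, L = μ₀N²A/ℓ.
L = (4π×10⁻⁷)(1240)²(2.061×10^-4)/(0.437 m) = 9.114×10^-4 H.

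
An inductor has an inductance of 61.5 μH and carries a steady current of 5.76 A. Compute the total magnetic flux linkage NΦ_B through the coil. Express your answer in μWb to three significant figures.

From L = NΦ_B/I, the flux linkage is NΦ_B = LI.
NΦ_B = (6.150×10^-5 H)(5.76 A) = 3.542×10^-4 Wb.

NΦ_B ≈ 354 μWb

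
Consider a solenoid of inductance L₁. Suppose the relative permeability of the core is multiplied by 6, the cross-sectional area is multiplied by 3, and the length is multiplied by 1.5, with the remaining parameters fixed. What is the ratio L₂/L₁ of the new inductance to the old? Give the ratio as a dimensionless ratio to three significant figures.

For a solenoid, L ∝ μᵣN²A/ℓ.
L₂/L₁ = (6) × (3) × (1.5)^-1 = 12.0.

L₂/L₁ = 12.0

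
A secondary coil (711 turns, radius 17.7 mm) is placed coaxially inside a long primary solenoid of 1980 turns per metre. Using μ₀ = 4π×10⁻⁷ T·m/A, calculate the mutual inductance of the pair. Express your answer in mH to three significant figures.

M ≈ 1.74 mH

The outer solenoid produces a uniform field B₁ = μ₀n₁I₁ across the inner coil,
so the flux linkage is N₂Φ = N₂B₁A₂ = μ₀n₁N₂A₂·I₁, giving M = μ₀n₁N₂A₂.
A₂ = πr² = π(1.770×10^-2 m)² = 9.842×10^-4 m².
M = (4π×10⁻⁷)(1980)(711)(9.842×10^-4) = 1.741×10^-3 H.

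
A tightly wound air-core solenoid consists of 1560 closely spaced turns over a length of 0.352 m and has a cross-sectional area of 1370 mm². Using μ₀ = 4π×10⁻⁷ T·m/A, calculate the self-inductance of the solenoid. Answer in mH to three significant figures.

L ≈ 11.9 mH

A = 1370 mm² = 1.370×10^-3 m².
For a long solenoid, L = μ₀N²A/ℓ.
L = (4π×10⁻⁷)(1560)²(1.370×10^-3)/(0.352 m) = 1.190×10^-2 H.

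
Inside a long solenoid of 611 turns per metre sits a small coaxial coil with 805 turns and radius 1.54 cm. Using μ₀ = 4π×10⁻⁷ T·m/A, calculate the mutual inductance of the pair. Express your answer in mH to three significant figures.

M ≈ 0.461 mH

The outer solenoid produces a uniform field B₁ = μ₀n₁I₁ across the inner coil,
so the flux linkage is N₂Φ = N₂B₁A₂ = μ₀n₁N₂A₂·I₁, giving M = μ₀n₁N₂A₂.
A₂ = πr² = π(1.540×10^-2 m)² = 7.451×10^-4 m².
M = (4π×10⁻⁷)(611)(805)(7.451×10^-4) = 4.605×10^-4 H.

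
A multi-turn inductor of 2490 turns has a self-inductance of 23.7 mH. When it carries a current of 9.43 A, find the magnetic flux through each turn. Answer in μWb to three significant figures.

From L = NΦ_B/I, the flux per turn is Φ_B = LI/N.
Φ_B = (2.370×10^-2 H)(9.43 A)/2490 = 8.976×10^-5 Wb.

Φ_B ≈ 89.8 μWb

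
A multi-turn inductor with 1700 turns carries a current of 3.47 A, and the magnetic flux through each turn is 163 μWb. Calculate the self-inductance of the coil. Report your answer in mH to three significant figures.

Self-inductance is defined by L = NΦ_B/I (flux linkage over current).
L = (1700)(1.630×10^-4 Wb)/(3.47 A) = 7.986×10^-2 H.

L ≈ 79.9 mH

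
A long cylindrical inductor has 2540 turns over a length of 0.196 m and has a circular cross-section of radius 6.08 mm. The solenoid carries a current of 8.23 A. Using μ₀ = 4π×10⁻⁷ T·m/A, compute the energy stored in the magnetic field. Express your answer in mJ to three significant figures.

A = πr² = π(6.080×10^-3 m)² = 1.161×10^-4 m².
L = μ₀N²A/ℓ = (4π×10⁻⁷)(2540)²(1.161×10^-4)/(0.196) = 4.804×10^-3 H.
U = ½LI² = ½(4.804×10^-3)(8.23)² = 0.1627 J.

U ≈ 163 mJ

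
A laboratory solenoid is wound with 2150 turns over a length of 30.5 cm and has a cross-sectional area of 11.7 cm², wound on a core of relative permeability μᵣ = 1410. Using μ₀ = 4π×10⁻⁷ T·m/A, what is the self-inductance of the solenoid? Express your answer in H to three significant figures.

A = 11.7 cm² = 1.170×10^-3 m².
For a long solenoid, L = μ₀μᵣN²A/ℓ.
L = (4π×10⁻⁷)(1410)(2150)²(1.170×10^-3)/(0.305 m) = 31.42 H.

L ≈ 31.4 H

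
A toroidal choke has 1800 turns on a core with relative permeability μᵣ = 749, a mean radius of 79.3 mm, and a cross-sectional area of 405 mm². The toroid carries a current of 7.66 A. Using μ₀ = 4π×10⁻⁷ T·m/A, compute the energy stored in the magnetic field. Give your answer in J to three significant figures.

U ≈ 72.7 J

L = μ₀μᵣN²A/(2πR) = (4π×10⁻⁷)(749)(1800)²(4.050×10^-4)/(2π×7.930×10^-2) = 2.479 H.
U = ½LI² = ½(2.479)(7.66)² = 72.72 J.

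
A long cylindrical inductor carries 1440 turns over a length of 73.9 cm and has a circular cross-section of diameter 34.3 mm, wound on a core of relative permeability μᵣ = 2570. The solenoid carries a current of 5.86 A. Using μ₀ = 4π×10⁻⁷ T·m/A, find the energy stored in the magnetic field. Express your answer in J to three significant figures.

U ≈ 144 J

A = π(d/2)² = π(1.715×10^-2 m)² = 9.240×10^-4 m².
L = μ₀μᵣN²A/ℓ = (4π×10⁻⁷)(2570)(1440)²(9.240×10^-4)/(0.739) = 8.373 H.
U = ½LI² = ½(8.373)(5.86)² = 143.8 J.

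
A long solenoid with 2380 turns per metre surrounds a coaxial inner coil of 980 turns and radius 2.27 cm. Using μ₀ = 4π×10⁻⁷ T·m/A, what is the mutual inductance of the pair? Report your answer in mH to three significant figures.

The outer solenoid produces a uniform field B₁ = μ₀n₁I₁ across the inner coil,
so the flux linkage is N₂Φ = N₂B₁A₂ = μ₀n₁N₂A₂·I₁, giving M = μ₀n₁N₂A₂.
A₂ = πr² = π(2.270×10^-2 m)² = 1.619×10^-3 m².
M = (4π×10⁻⁷)(2380)(980)(1.619×10^-3) = 4.7448×10^-3 H.

M ≈ 4.74 mH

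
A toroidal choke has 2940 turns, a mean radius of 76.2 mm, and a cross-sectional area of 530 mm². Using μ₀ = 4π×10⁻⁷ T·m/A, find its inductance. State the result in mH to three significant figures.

L ≈ 12.0 mH

For a thin toroid, L = μ₀N²A/(2πR).
L = (4π×10⁻⁷)(2940)²(5.300×10^-4) / (2π×7.620×10^-2 m) = 1.202×10^-2 H.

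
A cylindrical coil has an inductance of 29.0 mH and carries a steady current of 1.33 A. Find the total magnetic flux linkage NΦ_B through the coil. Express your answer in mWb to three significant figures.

NΦ_B ≈ 38.6 mWb

From L = NΦ_B/I, the flux linkage is NΦ_B = LI.
NΦ_B = (2.900×10^-2 H)(1.33 A) = 3.857×10^-2 Wb.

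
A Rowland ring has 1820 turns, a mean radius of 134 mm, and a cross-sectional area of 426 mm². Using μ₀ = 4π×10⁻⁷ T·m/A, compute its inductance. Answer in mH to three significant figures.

L ≈ 2.11 mH

For a thin toroid, L = μ₀N²A/(2πR).
L = (4π×10⁻⁷)(1820)²(4.260×10^-4) / (2π×0.134 m) = 2.106×10^-3 H.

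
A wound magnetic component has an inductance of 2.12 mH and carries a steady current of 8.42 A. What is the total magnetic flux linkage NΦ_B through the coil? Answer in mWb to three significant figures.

From L = NΦ_B/I, the flux linkage is NΦ_B = LI.
NΦ_B = (2.120×10^-3 H)(8.42 A) = 1.785×10^-2 Wb.

NΦ_B ≈ 17.9 mWb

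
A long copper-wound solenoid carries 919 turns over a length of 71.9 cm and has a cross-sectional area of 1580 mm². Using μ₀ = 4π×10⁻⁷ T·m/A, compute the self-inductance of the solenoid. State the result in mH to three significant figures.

A = 1580 mm² = 1.580×10^-3 m².
For a long solenoid, L = μ₀N²A/ℓ.
L = (4π×10⁻⁷)(919)²(1.580×10^-3)/(0.719 m) = 2.332×10^-3 H.

L ≈ 2.33 mH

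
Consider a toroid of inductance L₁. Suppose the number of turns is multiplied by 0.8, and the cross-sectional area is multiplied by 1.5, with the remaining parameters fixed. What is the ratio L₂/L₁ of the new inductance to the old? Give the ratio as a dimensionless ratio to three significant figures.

L₂/L₁ = 0.960

For a toroid, L ∝ μᵣN²A/R.
L₂/L₁ = (0.8)^2 × (1.5) = 0.960.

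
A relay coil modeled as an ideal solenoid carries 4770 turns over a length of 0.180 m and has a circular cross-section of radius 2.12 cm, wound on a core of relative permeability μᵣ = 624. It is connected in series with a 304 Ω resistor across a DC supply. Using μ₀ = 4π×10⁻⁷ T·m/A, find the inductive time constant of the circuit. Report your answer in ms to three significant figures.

A = πr² = π(2.120×10^-2 m)² = 1.412×10^-3 m².
L = μ₀μᵣN²A/ℓ = (4π×10⁻⁷)(624)(4770)²(1.412×10^-3)/(0.18) = 140 H.
τ = L/R = (140)/(304) = 0.4604 s.

τ ≈ 460 ms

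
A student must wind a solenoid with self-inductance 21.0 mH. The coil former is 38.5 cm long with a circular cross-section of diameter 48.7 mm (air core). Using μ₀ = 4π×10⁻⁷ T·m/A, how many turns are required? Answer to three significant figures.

N ≈ 1860 turns

A = π(d/2)² = π(2.435×10^-2 m)² = 1.863×10^-3 m².
From L = μ₀N²A/ℓ, N = √(Lℓ / (μ₀A)).
N = √[(2.100×10^-2)(0.385) / ((4π×10⁻⁷)×1.863×10^-3)] = √(3.454×10^6) ≈ 1858.5.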